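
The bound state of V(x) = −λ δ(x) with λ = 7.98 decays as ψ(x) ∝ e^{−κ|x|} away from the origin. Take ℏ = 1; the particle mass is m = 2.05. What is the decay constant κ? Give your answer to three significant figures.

κ = 16.4

Integrating the TISE across x = 0 gives the cusp condition ψ'(0⁺) − ψ'(0⁻) = −(2mλ/ℏ²)ψ(0).
With ψ ∝ e^{−κ|x|} this yields −2κ = −2mλ/ℏ², so κ = mλ/ℏ² = 16.36.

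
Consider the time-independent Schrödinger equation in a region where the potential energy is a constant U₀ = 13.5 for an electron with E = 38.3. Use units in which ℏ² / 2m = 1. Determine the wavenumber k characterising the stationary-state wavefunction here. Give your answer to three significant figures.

k = 4.98

With E > U₀ the solution is oscillatory, ψ ∝ e^{±ikx} with k = √(2m(E − U₀))/ℏ.
k = √(2 × 0.5 × 24.8) = 4.980.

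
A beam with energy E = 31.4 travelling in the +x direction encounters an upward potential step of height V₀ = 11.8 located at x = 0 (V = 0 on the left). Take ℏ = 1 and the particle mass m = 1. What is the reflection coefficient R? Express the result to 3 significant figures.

R = 0.0138

On each side the TISE gives plane waves with k = √(2m(E − V))/ℏ: k₁ = √(2·1·31.4) = 7.925, k₂ = √(2·1·19.6) = 6.261.
Continuity of ψ and ψ′ at the step yields the reflection amplitude r = (k₁ − k₂)/(k₁ + k₂) = 0.1173; thus R = |r|² = 0.01375, T = 0.9862.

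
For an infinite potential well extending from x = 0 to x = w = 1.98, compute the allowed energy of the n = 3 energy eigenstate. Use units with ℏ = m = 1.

The infinite-well eigenfunctions ψ_n = √(2/w) sin(nπx/w) vanish at both walls, giving E_n = n²π²ℏ²/(2mw²).
E_3 = 3² × π² / (2 × 1 × 1.98²) = 11.33.

E = 11.3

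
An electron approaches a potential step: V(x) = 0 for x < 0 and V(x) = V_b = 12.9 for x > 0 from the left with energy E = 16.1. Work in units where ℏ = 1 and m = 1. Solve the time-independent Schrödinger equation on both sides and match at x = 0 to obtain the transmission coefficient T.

T = 0.853

On each side the TISE gives plane waves with k = √(2m(E − V))/ℏ: k₁ = √(2·1·16.1) = 5.675, k₂ = √(2·1·3.2) = 2.530.
Continuity of ψ and ψ′ at the step yields the reflection amplitude r = (k₁ − k₂)/(k₁ + k₂) = 0.3833; thus R = |r|² = 0.1469, T = 0.8531.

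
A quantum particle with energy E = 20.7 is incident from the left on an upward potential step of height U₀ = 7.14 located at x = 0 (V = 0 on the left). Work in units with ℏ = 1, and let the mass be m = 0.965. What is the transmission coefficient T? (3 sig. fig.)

T = 0.989

On each side the TISE gives plane waves with k = √(2m(E − V))/ℏ: k₁ = √(2·0.965·20.7) = 6.321, k₂ = √(2·0.965·13.56) = 5.116.
Continuity of ψ and ψ′ at the step yields the reflection amplitude r = (k₁ − k₂)/(k₁ + k₂) = 0.1054; thus R = |r|² = 0.01110, T = 0.9889.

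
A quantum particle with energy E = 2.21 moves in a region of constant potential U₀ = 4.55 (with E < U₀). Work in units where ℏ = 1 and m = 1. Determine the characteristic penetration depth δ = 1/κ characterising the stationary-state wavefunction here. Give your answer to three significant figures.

δ = 0.462

Since E < U₀ the TISE in this region is ψ'' = κ²ψ with κ = √(2m(U₀ − E))/ℏ.
κ = √(2 × 1 × 2.34) = 2.163. The penetration depth is δ = 1/κ = 0.462.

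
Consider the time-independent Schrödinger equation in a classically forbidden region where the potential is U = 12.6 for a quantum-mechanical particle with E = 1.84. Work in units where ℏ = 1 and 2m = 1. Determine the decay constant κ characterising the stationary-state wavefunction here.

Since E < U the TISE in this region is ψ'' = κ²ψ with κ = √(2m(U − E))/ℏ.
κ = √(2 × 0.5 × 10.76) = 3.280.

κ = 3.28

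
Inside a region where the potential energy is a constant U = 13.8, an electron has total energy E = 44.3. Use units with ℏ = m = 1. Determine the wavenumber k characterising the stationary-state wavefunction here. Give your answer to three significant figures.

With E > U the solution is oscillatory, ψ ∝ e^{±ikx} with k = √(2m(E − U))/ℏ.
k = √(2 × 1 × 30.5) = 7.810.

k = 7.81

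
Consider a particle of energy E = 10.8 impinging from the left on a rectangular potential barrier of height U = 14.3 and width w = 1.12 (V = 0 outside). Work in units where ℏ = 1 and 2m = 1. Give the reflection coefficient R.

R = 0.956

Since E < U the interior solution is evanescent with decay constant κ = √(2m(U − E))/ℏ = 1.871.
κw = 2.095, sinh(κw) = 4.003.
Matching ψ, ψ′ at both faces gives T = [1 + U² sinh²(κw) / (4E(U − E))]⁻¹ = 1/22.67 = 0.0441.
R = 1 − T = 0.956.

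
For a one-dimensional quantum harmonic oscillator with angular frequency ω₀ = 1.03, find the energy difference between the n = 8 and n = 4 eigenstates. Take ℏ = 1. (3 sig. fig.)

ΔE = 4.12

E_n = ℏω₀(n + ½), so ΔE = (8 − 4) ℏω₀ = 4 × 1.03 = 4.120.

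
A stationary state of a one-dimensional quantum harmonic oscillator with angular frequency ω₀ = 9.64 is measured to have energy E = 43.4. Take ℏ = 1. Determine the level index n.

Invert E_n = (n + ½)ℏω₀: n = E/ℏω₀ − ½ = 4.002, so n = 4.

n = 4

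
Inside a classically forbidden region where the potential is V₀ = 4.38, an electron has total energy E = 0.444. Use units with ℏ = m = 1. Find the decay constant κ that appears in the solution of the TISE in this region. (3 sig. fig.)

Since E < V₀ the TISE in this region is ψ'' = κ²ψ with κ = √(2m(V₀ − E))/ℏ.
κ = √(2 × 1 × 3.936) = 2.806.

κ = 2.81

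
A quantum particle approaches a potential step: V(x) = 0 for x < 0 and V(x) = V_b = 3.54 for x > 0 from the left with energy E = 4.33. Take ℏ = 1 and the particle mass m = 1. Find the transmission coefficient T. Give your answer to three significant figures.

The wavenumbers are k₁ = √(2mE)/ℏ = 2.943 on the left and k₂ = √(2m(E − V_b))/ℏ = 1.257 on the right.
Continuity of ψ and ψ′ at the step yields the reflection amplitude r = (k₁ − k₂)/(k₁ + k₂) = 0.4014; thus R = |r|² = 0.1611, T = 0.8389.

T = 0.839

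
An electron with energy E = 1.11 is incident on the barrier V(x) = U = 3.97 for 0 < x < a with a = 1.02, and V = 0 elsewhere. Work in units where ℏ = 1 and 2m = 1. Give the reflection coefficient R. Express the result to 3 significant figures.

R = 0.902

Since E < U the interior solution is evanescent with decay constant κ = √(2m(U − E))/ℏ = 1.691.
κa = 1.725, sinh(κa) = 2.717.
Matching ψ, ψ′ at both faces gives T = [1 + U² sinh²(κa) / (4E(U − E))]⁻¹ = 1/10.16 = 0.0984.
R = 1 − T = 0.902.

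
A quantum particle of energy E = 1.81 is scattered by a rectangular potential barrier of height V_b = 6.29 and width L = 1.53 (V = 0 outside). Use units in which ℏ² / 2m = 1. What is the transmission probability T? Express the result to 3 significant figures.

T = 0.00504

Since E < V_b the interior solution is evanescent with decay constant κ = √(2m(V_b − E))/ℏ = 2.117.
κL = 3.238, sinh(κL) = 12.73.
The exact tunnelling result is T⁻¹ = 1 + V_b² sinh²(κL) / [4E(V_b − E)] = 198.6, so T = 0.00504.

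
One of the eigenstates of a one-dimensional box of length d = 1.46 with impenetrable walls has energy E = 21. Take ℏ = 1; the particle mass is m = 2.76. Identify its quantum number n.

n = 5

For an infinite well E_n = n²π²ℏ²/(2md²), so n = (d/πℏ)√(2mE).
n = (1.46/π) × √(2 × 2.76 × 21) = 5.004 → n = 5.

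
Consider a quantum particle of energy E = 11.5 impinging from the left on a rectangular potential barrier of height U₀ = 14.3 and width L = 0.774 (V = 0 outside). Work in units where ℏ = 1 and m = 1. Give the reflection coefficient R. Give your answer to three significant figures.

Since E < U₀ the interior solution is evanescent with decay constant κ = √(2m(U₀ − E))/ℏ = 2.366.
κL = 1.832, sinh(κL) = 3.042.
The exact tunnelling result is T⁻¹ = 1 + U₀² sinh²(κL) / [4E(U₀ − E)] = 15.69, so T = 0.0637.
R = 1 − T = 0.936.

R = 0.936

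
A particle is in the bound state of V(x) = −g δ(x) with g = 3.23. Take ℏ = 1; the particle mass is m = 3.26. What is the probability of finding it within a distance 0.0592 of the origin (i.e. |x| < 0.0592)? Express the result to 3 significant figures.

P = 0.713

The normalised bound state is ψ = √κ e^{−κ|x|} with κ = mg/ℏ² = 10.53.
P(|x| < d) = ∫_{−d}^{d} κ e^{−2κ|x|} dx = 1 − e^{−2κd} = 1 − e^{−1.247} = 0.7126.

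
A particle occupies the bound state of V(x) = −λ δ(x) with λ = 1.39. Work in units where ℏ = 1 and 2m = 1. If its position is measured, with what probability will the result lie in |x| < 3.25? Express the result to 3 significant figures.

The normalised bound state is ψ = √κ e^{−κ|x|} with κ = mλ/ℏ² = 0.6950.
P(|x| < d) = ∫_{−d}^{d} κ e^{−2κ|x|} dx = 1 − e^{−2κd} = 1 − e^{−4.518} = 0.9891.

P = 0.989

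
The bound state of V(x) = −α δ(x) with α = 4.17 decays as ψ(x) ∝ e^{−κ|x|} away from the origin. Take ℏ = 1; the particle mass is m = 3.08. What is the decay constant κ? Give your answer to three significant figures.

κ = 12.8

Integrating the TISE across x = 0 gives the cusp condition ψ'(0⁺) − ψ'(0⁻) = −(2mα/ℏ²)ψ(0).
With ψ ∝ e^{−κ|x|} this yields −2κ = −2mα/ℏ², so κ = mα/ℏ² = 12.84.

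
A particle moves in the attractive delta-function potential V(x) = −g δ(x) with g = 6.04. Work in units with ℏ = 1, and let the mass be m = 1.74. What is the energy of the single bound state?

E = -31.7

For x ≠ 0 the bound state is ψ ∝ e^{−κ|x|}; integrating the TISE across the delta gives the cusp condition 2κ = 2mg/ℏ², so κ = 10.51.
Then E = −ℏ²κ²/(2m) = −mg²/(2ℏ²) = -31.74.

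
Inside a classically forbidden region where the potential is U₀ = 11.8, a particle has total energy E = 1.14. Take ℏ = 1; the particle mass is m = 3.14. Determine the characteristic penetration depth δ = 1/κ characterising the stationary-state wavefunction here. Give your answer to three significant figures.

δ = 0.122

Since E < U₀ the TISE in this region is ψ'' = κ²ψ with κ = √(2m(U₀ − E))/ℏ.
κ = √(2 × 3.14 × 10.66) = 8.182. The penetration depth is δ = 1/κ = 0.122.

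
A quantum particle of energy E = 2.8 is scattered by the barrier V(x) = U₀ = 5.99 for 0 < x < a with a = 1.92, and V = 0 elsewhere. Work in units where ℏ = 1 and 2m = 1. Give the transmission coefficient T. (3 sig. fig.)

T = 0.00418

Since E < U₀ the interior solution is evanescent with decay constant κ = √(2m(U₀ − E))/ℏ = 1.786.
κa = 3.429, sinh(κa) = 15.41.
The exact tunnelling result is T⁻¹ = 1 + U₀² sinh²(κa) / [4E(U₀ − E)] = 239.5, so T = 0.00418.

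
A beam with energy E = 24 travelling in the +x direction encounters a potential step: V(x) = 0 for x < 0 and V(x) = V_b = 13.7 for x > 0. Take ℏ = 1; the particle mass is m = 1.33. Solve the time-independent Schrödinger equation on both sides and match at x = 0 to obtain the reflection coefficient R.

The wavenumbers are k₁ = √(2mE)/ℏ = 7.990 on the left and k₂ = √(2m(E − V_b))/ℏ = 5.234 on the right.
Matching ψ and ψ′ at x = 0 gives r = (k₁ − k₂)/(k₁ + k₂), so R = r² = 0.04342 and T = 1 − R = 0.9566.

R = 0.0434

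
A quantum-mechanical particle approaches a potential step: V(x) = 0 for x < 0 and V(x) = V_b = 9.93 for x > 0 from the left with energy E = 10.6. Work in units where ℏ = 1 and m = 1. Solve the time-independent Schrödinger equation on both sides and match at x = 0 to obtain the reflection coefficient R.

R = 0.358

The wavenumbers are k₁ = √(2mE)/ℏ = 4.604 on the left and k₂ = √(2m(E − V_b))/ℏ = 1.158 on the right.
Continuity of ψ and ψ′ at the step yields the reflection amplitude r = (k₁ − k₂)/(k₁ + k₂) = 0.5982; thus R = |r|² = 0.3578, T = 0.6422.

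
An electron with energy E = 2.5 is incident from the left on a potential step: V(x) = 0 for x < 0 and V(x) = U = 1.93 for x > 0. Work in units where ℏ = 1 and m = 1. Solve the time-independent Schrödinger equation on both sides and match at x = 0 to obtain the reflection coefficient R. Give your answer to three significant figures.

On each side the TISE gives plane waves with k = √(2m(E − V))/ℏ: k₁ = √(2·1·2.5) = 2.236, k₂ = √(2·1·0.57) = 1.068.
Continuity of ψ and ψ′ at the step yields the reflection amplitude r = (k₁ − k₂)/(k₁ + k₂) = 0.3536; thus R = |r|² = 0.1251, T = 0.8749.

R = 0.125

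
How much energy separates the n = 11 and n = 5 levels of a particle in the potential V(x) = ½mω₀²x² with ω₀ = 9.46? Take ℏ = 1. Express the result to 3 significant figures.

E_n = ℏω₀(n + ½), so ΔE = (11 − 5) ℏω₀ = 6 × 9.46 = 56.76.

ΔE = 56.8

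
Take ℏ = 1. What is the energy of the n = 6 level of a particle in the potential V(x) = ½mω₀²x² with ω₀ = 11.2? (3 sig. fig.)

E = 72.8

Using E_n = (n + ½)ℏω₀: E_6 = 6.5 × 11.2 = 72.80.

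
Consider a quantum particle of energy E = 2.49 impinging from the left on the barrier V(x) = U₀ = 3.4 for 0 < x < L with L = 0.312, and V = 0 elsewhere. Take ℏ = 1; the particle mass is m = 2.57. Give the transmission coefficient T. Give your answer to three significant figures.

T = 0.597

E < U₀: inside the barrier ψ ∝ e^{±κx} with κ = √(2m(U₀ − E))/ℏ = 2.163.
κL = 0.6748, sinh(κL) = 0.7272.
Matching ψ, ψ′ at both faces gives T = [1 + U₀² sinh²(κL) / (4E(U₀ − E))]⁻¹ = 1/1.674 = 0.597.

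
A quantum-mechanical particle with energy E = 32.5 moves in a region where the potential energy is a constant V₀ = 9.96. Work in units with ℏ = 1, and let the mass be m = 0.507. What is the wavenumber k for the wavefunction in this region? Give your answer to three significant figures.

k = 4.78

With E > V₀ the solution is oscillatory, ψ ∝ e^{±ikx} with k = √(2m(E − V₀))/ℏ.
k = √(2 × 0.507 × 22.54) = 4.781.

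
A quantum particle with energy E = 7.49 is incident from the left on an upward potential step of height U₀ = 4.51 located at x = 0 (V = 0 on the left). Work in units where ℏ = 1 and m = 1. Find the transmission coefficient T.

The wavenumbers are k₁ = √(2mE)/ℏ = 3.870 on the left and k₂ = √(2m(E − U₀))/ℏ = 2.441 on the right.
Matching ψ and ψ′ at x = 0 gives r = (k₁ − k₂)/(k₁ + k₂), so R = r² = 0.05127 and T = 1 − R = 0.9487.

T = 0.949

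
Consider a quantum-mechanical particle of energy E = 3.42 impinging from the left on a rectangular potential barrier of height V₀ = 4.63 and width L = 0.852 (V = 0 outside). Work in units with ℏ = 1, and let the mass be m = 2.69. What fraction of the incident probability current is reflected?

R = 0.961

E < V₀: inside the barrier ψ ∝ e^{±κx} with κ = √(2m(V₀ − E))/ℏ = 2.551.
κL = 2.174, sinh(κL) = 4.339.
The exact tunnelling result is T⁻¹ = 1 + V₀² sinh²(κL) / [4E(V₀ − E)] = 25.38, so T = 0.0394.
R = 1 − T = 0.961.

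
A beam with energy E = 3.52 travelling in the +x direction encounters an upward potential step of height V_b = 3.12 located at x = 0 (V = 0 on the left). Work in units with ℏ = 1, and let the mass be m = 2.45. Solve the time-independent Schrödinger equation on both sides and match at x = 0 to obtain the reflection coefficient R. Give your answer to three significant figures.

On each side the TISE gives plane waves with k = √(2m(E − V))/ℏ: k₁ = √(2·2.45·3.52) = 4.153, k₂ = √(2·2.45·0.4) = 1.400.
Matching ψ and ψ′ at x = 0 gives r = (k₁ − k₂)/(k₁ + k₂), so R = r² = 0.2458 and T = 1 − R = 0.7542.

R = 0.246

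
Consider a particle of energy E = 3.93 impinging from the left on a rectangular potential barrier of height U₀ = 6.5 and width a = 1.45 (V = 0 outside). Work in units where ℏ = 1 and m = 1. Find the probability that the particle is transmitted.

T = 0.00532

E < U₀: inside the barrier ψ ∝ e^{±κx} with κ = √(2m(U₀ − E))/ℏ = 2.267.
κa = 3.287, sinh(κa) = 13.37.
The exact tunnelling result is T⁻¹ = 1 + U₀² sinh²(κa) / [4E(U₀ − E)] = 187.9, so T = 0.00532.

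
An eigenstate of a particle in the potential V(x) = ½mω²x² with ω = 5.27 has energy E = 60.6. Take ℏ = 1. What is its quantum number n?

n = 11

Invert E_n = (n + ½)ℏω: n = E/ℏω − ½ = 10.999, so n = 11.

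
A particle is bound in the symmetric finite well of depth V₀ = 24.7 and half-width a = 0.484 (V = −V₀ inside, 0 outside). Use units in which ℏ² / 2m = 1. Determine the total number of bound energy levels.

N = 2

Define the well-strength parameter z₀ = (a/ℏ)√(2mV₀) = 0.484 × √(2·0.5·24.7) = 2.405.
The even/odd transcendental equations gain one root per π/2 in z₀, giving N = 1 + ⌊2z₀/π⌋ = 1 + ⌊1.531⌋ = 2.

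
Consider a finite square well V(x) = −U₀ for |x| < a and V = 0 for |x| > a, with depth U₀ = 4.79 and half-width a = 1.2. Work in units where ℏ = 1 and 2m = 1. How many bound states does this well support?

The dimensionless depth is z₀ = a√(2mU₀)/ℏ = 1.2 × √(4.790) = 2.626.
The even/odd transcendental equations gain one root per π/2 in z₀, giving N = 1 + ⌊2z₀/π⌋ = 1 + ⌊1.672⌋ = 2.

N = 2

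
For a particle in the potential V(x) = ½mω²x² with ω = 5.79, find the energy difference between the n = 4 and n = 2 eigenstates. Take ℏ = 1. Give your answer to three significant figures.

E_n = ℏω(n + ½), so ΔE = (4 − 2) ℏω = 2 × 5.79 = 11.58.

ΔE = 11.6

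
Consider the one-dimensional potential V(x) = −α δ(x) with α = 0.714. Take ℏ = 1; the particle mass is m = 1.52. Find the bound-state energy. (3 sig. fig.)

The bound state is ψ(x) = √κ e^{−κ|x|}. The derivative jump ψ'(0⁺) − ψ'(0⁻) = −(2mα/ℏ²)ψ(0) fixes κ = mα/ℏ² = 1.085.
Then E = −ℏ²κ²/(2m) = −mα²/(2ℏ²) = -0.3874.

E = -0.387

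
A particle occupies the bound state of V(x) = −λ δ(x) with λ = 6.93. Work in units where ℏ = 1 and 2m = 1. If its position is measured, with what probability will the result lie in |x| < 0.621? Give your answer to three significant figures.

The normalised bound state is ψ = √κ e^{−κ|x|} with κ = mλ/ℏ² = 3.465.
P(|x| < d) = ∫_{−d}^{d} κ e^{−2κ|x|} dx = 1 − e^{−2κd} = 1 − e^{−4.304} = 0.9865.

P = 0.986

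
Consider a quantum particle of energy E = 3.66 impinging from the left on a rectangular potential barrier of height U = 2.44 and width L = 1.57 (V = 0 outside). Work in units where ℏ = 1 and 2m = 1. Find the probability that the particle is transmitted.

T = 0.755

E > U: inside the barrier k₂ = √(2m(E − U))/ℏ = 1.105, k₂L = 1.734.
Matching at both interfaces gives T⁻¹ = 1 + U² sin²(k₂L) / [4E(E − U)] = 1.325, hence T = 0.755.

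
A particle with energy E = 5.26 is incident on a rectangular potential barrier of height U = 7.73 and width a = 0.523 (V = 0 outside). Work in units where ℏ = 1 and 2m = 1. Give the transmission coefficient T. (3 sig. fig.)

Since E < U the interior solution is evanescent with decay constant κ = √(2m(U − E))/ℏ = 1.572.
κa = 0.8220, sinh(κa) = 0.9177.
The exact tunnelling result is T⁻¹ = 1 + U² sinh²(κa) / [4E(U − E)] = 1.968, so T = 0.508.

T = 0.508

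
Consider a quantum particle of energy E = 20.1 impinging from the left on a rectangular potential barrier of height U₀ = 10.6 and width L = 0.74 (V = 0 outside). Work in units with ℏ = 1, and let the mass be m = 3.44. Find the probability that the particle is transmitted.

Above the barrier the interior wavenumber is k₂ = √(2m(E − U₀))/ℏ = 8.085, giving phase k₂L = 5.983.
T = [1 + U₀² sin²(k₂L) / (4E(E − U₀))]⁻¹ = 1/1.013 = 0.987.

T = 0.987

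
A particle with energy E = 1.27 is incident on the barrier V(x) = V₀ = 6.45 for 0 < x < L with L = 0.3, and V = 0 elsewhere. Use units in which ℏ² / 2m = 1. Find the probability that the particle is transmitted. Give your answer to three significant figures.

E < V₀: inside the barrier ψ ∝ e^{±κx} with κ = √(2m(V₀ − E))/ℏ = 2.276.
κL = 0.6828, sinh(κL) = 0.7371.
Matching ψ, ψ′ at both faces gives T = [1 + V₀² sinh²(κL) / (4E(V₀ − E))]⁻¹ = 1/1.859 = 0.538.

T = 0.538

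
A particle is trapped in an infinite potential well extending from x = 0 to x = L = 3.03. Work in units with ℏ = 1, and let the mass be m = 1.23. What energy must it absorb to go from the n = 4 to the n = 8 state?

E_n = n²π²ℏ²/(2mL²), so ΔE = (8² − 4²) π²ℏ²/(2mL²).
ΔE = 48 × π² / (2 × 1.23 × 3.03²) = 20.98.

ΔE = 21.0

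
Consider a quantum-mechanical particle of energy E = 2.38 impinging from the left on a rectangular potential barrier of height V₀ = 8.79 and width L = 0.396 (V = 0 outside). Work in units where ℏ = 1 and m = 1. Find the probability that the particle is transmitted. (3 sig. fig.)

T = 0.173

Since E < V₀ the interior solution is evanescent with decay constant κ = √(2m(V₀ − E))/ℏ = 3.581.
κL = 1.418, sinh(κL) = 1.943.
Matching ψ, ψ′ at both faces gives T = [1 + V₀² sinh²(κL) / (4E(V₀ − E))]⁻¹ = 1/5.780 = 0.173.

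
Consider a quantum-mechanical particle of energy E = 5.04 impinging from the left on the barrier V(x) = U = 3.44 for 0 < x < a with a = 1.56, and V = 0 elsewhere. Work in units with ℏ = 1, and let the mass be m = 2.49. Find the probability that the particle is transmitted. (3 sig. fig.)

Above the barrier the interior wavenumber is k₂ = √(2m(E − U))/ℏ = 2.823, giving phase k₂a = 4.404.
T = [1 + U² sin²(k₂a) / (4E(E − U))]⁻¹ = 1/1.333 = 0.750.

T = 0.750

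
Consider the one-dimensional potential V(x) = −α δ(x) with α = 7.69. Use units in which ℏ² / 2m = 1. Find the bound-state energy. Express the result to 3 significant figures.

E = -14.8

For x ≠ 0 the bound state is ψ ∝ e^{−κ|x|}; integrating the TISE across the delta gives the cusp condition 2κ = 2mα/ℏ², so κ = 3.845.
Then E = −ℏ²κ²/(2m) = −mα²/(2ℏ²) = -14.78.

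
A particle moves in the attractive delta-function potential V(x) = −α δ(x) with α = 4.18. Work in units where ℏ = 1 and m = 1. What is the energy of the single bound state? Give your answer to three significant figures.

E = -8.74

The bound state is ψ(x) = √κ e^{−κ|x|}. The derivative jump ψ'(0⁺) − ψ'(0⁻) = −(2mα/ℏ²)ψ(0) fixes κ = mα/ℏ² = 4.180.
Then E = −ℏ²κ²/(2m) = −mα²/(2ℏ²) = -8.736.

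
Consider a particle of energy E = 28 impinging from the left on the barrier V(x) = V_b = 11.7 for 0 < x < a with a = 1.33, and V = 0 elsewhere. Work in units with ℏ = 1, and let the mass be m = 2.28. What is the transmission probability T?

Above the barrier the interior wavenumber is k₂ = √(2m(E − V_b))/ℏ = 8.621, giving phase k₂a = 11.47.
Matching at both interfaces gives T⁻¹ = 1 + V_b² sin²(k₂a) / [4E(E − V_b)] = 1.060, hence T = 0.944.

T = 0.944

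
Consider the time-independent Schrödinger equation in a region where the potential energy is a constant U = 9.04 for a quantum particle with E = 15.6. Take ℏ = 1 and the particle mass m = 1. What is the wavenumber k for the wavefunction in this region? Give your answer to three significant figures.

With E > U the solution is oscillatory, ψ ∝ e^{±ikx} with k = √(2m(E − U))/ℏ.
k = √(2 × 1 × 6.56) = 3.622.

k = 3.62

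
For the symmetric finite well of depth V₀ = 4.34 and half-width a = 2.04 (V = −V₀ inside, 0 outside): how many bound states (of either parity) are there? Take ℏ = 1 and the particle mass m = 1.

Define the well-strength parameter z₀ = (a/ℏ)√(2mV₀) = 2.04 × √(2·1·4.34) = 6.010.
The even/odd transcendental equations gain one root per π/2 in z₀, giving N = 1 + ⌊2z₀/π⌋ = 1 + ⌊3.826⌋ = 4.

N = 4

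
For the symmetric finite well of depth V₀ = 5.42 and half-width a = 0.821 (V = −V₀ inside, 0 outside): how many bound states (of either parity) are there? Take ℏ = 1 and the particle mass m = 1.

Define the well-strength parameter z₀ = (a/ℏ)√(2mV₀) = 0.821 × √(2·1·5.42) = 2.703.
The even/odd transcendental equations gain one root per π/2 in z₀, giving N = 1 + ⌊2z₀/π⌋ = 1 + ⌊1.721⌋ = 2.

N = 2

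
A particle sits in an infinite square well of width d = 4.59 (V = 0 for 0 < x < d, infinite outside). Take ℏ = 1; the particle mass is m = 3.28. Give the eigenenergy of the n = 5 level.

E = 1.79

The infinite-well eigenfunctions ψ_n = √(2/d) sin(nπx/d) vanish at both walls, giving E_n = n²π²ℏ²/(2md²).
E_5 = 5² × π² / (2 × 3.28 × 4.59²) = 1.785.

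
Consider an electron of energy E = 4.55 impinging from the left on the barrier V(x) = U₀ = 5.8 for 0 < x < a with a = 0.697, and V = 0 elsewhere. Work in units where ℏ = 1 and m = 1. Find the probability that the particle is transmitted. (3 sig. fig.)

T = 0.274

Since E < U₀ the interior solution is evanescent with decay constant κ = √(2m(U₀ − E))/ℏ = 1.581.
κa = 1.102, sinh(κa) = 1.339.
Matching ψ, ψ′ at both faces gives T = [1 + U₀² sinh²(κa) / (4E(U₀ − E))]⁻¹ = 1/3.651 = 0.274.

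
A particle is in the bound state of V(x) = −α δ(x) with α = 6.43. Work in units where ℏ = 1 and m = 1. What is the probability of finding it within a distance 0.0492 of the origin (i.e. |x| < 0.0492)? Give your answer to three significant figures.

P = 0.469

The normalised bound state is ψ = √κ e^{−κ|x|} with κ = mα/ℏ² = 6.430.
P(|x| < d) = ∫_{−d}^{d} κ e^{−2κ|x|} dx = 1 − e^{−2κd} = 1 − e^{−0.6327} = 0.4689.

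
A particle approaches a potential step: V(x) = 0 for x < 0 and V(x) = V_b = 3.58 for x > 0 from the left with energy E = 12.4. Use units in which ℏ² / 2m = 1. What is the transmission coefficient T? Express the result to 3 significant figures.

T = 0.993

On each side the TISE gives plane waves with k = √(2m(E − V))/ℏ: k₁ = √(2·½·12.4) = 3.521, k₂ = √(2·½·8.82) = 2.970.
Continuity of ψ and ψ′ at the step yields the reflection amplitude r = (k₁ − k₂)/(k₁ + k₂) = 0.08496; thus R = |r|² = 0.007219, T = 0.9928.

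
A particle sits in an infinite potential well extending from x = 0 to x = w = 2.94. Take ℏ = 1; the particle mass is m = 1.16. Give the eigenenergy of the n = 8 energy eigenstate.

E = 31.5

The infinite-well eigenfunctions ψ_n = √(2/w) sin(nπx/w) vanish at both walls, giving E_n = n²π²ℏ²/(2mw²).
E_8 = 8² × π² / (2 × 1.16 × 2.94²) = 31.50.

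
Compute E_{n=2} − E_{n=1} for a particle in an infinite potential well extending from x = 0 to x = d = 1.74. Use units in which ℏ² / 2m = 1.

E_n = n²π²ℏ²/(2md²), so ΔE = (2² − 1²) π²ℏ²/(2md²).
ΔE = 3 × π² / (2 × 0.5 × 1.74²) = 9.780.

ΔE = 9.78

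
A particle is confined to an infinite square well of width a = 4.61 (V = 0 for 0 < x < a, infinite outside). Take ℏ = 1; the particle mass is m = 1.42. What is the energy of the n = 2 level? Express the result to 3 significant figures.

E = 0.654

The infinite-well eigenfunctions ψ_n = √(2/a) sin(nπx/a) vanish at both walls, giving E_n = n²π²ℏ²/(2ma²).
E_2 = 2² × π² / (2 × 1.42 × 4.61²) = 0.6541.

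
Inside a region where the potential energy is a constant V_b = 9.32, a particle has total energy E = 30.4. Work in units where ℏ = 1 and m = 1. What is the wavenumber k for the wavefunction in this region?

With E > V_b the solution is oscillatory, ψ ∝ e^{±ikx} with k = √(2m(E − V_b))/ℏ.
k = √(2 × 1 × 21.08) = 6.493.

k = 6.49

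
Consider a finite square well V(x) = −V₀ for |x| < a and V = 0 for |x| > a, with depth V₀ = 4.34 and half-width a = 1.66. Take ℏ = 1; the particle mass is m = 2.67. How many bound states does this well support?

The dimensionless depth is z₀ = a√(2mV₀)/ℏ = 1.66 × √(23.18) = 7.991.
A new bound state (alternating even/odd) appears each time z₀ passes a multiple of π/2, so N = ⌊2z₀/π⌋ + 1 = ⌊5.087⌋ + 1 = 6.

N = 6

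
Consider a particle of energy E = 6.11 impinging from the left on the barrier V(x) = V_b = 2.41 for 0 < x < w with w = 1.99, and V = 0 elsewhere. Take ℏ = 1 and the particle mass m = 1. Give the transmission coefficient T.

T = 0.964

Above the barrier the interior wavenumber is k₂ = √(2m(E − V_b))/ℏ = 2.720, giving phase k₂w = 5.413.
Matching at both interfaces gives T⁻¹ = 1 + V_b² sin²(k₂w) / [4E(E − V_b)] = 1.038, hence T = 0.964.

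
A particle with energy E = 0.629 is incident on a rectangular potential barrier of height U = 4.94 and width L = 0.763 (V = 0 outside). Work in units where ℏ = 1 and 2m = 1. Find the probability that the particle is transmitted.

E < U: inside the barrier ψ ∝ e^{±κx} with κ = √(2m(U − E))/ℏ = 2.076.
κL = 1.584, sinh(κL) = 2.335.
Matching ψ, ψ′ at both faces gives T = [1 + U² sinh²(κL) / (4E(U − E))]⁻¹ = 1/13.27 = 0.0754.

T = 0.0754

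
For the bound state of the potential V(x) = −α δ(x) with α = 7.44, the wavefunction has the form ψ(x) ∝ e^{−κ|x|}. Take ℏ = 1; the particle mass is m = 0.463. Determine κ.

κ = 3.44

Integrating the TISE across x = 0 gives the cusp condition ψ'(0⁺) − ψ'(0⁻) = −(2mα/ℏ²)ψ(0).
With ψ ∝ e^{−κ|x|} this yields −2κ = −2mα/ℏ², so κ = mα/ℏ² = 3.445.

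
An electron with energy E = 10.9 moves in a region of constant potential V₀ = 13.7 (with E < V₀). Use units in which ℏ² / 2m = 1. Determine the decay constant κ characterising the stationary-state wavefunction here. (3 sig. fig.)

κ = 1.67

Since E < V₀ the TISE in this region is ψ'' = κ²ψ with κ = √(2m(V₀ − E))/ℏ.
κ = √(2 × 0.5 × 2.8) = 1.673.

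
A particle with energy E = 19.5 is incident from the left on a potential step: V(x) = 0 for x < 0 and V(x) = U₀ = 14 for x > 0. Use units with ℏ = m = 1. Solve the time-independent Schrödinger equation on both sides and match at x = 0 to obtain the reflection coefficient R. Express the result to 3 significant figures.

The wavenumbers are k₁ = √(2mE)/ℏ = 6.245 on the left and k₂ = √(2m(E − U₀))/ℏ = 3.317 on the right.
Matching ψ and ψ′ at x = 0 gives r = (k₁ − k₂)/(k₁ + k₂), so R = r² = 0.09380 and T = 1 − R = 0.9062.

R = 0.0938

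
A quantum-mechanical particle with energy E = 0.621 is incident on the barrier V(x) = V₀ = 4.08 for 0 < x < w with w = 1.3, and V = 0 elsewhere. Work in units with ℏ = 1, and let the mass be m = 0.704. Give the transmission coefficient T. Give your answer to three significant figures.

T = 0.00665

Since E < V₀ the interior solution is evanescent with decay constant κ = √(2m(V₀ − E))/ℏ = 2.207.
κw = 2.869, sinh(κw) = 8.781.
The exact tunnelling result is T⁻¹ = 1 + V₀² sinh²(κw) / [4E(V₀ − E)] = 150.4, so T = 0.00665.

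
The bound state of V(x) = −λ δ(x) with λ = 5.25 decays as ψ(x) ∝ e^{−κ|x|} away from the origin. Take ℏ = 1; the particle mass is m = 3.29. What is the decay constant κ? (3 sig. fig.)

Integrate −(ℏ²/2m)ψ'' − λδ(x)ψ = Eψ from −ε to +ε: the ψ'' term gives ψ'(0⁺) − ψ'(0⁻) and the δ term gives −(2mλ/ℏ²)ψ(0).
With ψ ∝ e^{−κ|x|} this yields −2κ = −2mλ/ℏ², so κ = mλ/ℏ² = 17.27.

κ = 17.3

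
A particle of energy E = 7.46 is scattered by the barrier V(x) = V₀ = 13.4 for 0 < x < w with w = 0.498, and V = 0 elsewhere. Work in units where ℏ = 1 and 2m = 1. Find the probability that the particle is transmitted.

T = 0.295

Since E < V₀ the interior solution is evanescent with decay constant κ = √(2m(V₀ − E))/ℏ = 2.437.
κw = 1.214, sinh(κw) = 1.534.
The exact tunnelling result is T⁻¹ = 1 + V₀² sinh²(κw) / [4E(V₀ − E)] = 3.385, so T = 0.295.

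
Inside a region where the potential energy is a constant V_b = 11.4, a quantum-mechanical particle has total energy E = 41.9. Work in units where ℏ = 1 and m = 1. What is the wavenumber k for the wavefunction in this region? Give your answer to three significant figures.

With E > V_b the solution is oscillatory, ψ ∝ e^{±ikx} with k = √(2m(E − V_b))/ℏ.
k = √(2 × 1 × 30.5) = 7.810.

k = 7.81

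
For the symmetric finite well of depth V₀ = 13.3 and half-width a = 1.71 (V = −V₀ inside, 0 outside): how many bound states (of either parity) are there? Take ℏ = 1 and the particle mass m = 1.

Define the well-strength parameter z₀ = (a/ℏ)√(2mV₀) = 1.71 × √(2·1·13.3) = 8.819.
The even/odd transcendental equations gain one root per π/2 in z₀, giving N = 1 + ⌊2z₀/π⌋ = 1 + ⌊5.615⌋ = 6.

N = 6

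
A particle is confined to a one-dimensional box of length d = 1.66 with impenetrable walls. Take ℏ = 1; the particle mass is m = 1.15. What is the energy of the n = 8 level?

E = 99.7

The infinite-well eigenfunctions ψ_n = √(2/d) sin(nπx/d) vanish at both walls, giving E_n = n²π²ℏ²/(2md²).
E_8 = 8² × π² / (2 × 1.15 × 1.66²) = 99.66.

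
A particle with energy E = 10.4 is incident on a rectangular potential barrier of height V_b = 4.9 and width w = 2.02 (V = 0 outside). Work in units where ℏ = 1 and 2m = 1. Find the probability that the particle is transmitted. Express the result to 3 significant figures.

T = 0.905

Above the barrier the interior wavenumber is k₂ = √(2m(E − V_b))/ℏ = 2.345, giving phase k₂w = 4.737.
T = [1 + V_b² sin²(k₂w) / (4E(E − V_b))]⁻¹ = 1/1.105 = 0.905.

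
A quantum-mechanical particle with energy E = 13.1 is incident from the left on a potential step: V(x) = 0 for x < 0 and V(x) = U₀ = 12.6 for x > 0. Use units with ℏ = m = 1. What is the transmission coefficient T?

The wavenumbers are k₁ = √(2mE)/ℏ = 5.119 on the left and k₂ = √(2m(E − U₀))/ℏ = 1.000 on the right.
Matching ψ and ψ′ at x = 0 gives r = (k₁ − k₂)/(k₁ + k₂), so R = r² = 0.4531 and T = 1 − R = 0.5469.

T = 0.547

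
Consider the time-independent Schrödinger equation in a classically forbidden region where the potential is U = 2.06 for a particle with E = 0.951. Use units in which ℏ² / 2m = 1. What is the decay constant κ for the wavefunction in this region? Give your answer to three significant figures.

κ = 1.05

Since E < U the TISE in this region is ψ'' = κ²ψ with κ = √(2m(U − E))/ℏ.
κ = √(2 × 0.5 × 1.109) = 1.053.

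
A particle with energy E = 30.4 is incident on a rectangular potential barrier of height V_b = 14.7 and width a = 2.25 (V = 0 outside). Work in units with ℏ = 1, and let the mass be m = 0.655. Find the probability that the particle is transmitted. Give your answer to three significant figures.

T = 0.947

Above the barrier the interior wavenumber is k₂ = √(2m(E − V_b))/ℏ = 4.535, giving phase k₂a = 10.20.
Matching at both interfaces gives T⁻¹ = 1 + V_b² sin²(k₂a) / [4E(E − V_b)] = 1.056, hence T = 0.947.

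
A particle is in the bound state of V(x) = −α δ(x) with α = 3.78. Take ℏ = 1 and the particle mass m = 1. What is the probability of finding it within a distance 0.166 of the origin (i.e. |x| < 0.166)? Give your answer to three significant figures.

P = 0.715

The normalised bound state is ψ = √κ e^{−κ|x|} with κ = mα/ℏ² = 3.780.
P(|x| < d) = ∫_{−d}^{d} κ e^{−2κ|x|} dx = 1 − e^{−2κd} = 1 − e^{−1.255} = 0.7149.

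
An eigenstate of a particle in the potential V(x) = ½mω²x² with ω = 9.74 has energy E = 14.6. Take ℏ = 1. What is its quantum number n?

n = 1

Invert E_n = (n + ½)ℏω: n = E/ℏω − ½ = 0.999, so n = 1.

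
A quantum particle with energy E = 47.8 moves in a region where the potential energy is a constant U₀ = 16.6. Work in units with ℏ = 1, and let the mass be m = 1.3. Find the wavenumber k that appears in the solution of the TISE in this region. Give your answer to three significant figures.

k = 9.01

With E > U₀ the solution is oscillatory, ψ ∝ e^{±ikx} with k = √(2m(E − U₀))/ℏ.
k = √(2 × 1.3 × 31.2) = 9.007.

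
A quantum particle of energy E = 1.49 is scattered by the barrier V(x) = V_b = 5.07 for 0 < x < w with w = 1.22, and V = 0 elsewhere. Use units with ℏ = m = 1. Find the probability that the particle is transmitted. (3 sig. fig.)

T = 0.00484

E < V_b: inside the barrier ψ ∝ e^{±κx} with κ = √(2m(V_b − E))/ℏ = 2.676.
κw = 3.264, sinh(κw) = 13.06.
The exact tunnelling result is T⁻¹ = 1 + V_b² sinh²(κw) / [4E(V_b − E)] = 206.6, so T = 0.00484.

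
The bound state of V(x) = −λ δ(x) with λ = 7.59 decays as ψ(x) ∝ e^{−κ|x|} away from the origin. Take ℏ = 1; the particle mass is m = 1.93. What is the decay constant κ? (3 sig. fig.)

Integrating the TISE across x = 0 gives the cusp condition ψ'(0⁺) − ψ'(0⁻) = −(2mλ/ℏ²)ψ(0).
With ψ ∝ e^{−κ|x|} this yields −2κ = −2mλ/ℏ², so κ = mλ/ℏ² = 14.65.

κ = 14.6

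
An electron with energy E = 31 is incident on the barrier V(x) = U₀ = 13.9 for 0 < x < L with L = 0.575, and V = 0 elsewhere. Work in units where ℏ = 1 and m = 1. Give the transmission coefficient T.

T = 0.996

E > U₀: inside the barrier k₂ = √(2m(E − U₀))/ℏ = 5.848, k₂L = 3.363.
T = [1 + U₀² sin²(k₂L) / (4E(E − U₀))]⁻¹ = 1/1.004 = 0.996.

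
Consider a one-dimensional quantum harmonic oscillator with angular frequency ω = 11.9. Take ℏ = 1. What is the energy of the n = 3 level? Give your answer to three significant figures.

E = 41.7

The oscillator eigenvalues are E_n = ℏω(n + ½), so E_3 = 11.9 × 3.5 = 41.65.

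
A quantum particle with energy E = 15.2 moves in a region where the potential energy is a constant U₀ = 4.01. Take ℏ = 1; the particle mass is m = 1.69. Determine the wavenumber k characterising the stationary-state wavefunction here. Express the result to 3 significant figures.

With E > U₀ the solution is oscillatory, ψ ∝ e^{±ikx} with k = √(2m(E − U₀))/ℏ.
k = √(2 × 1.69 × 11.19) = 6.150.

k = 6.15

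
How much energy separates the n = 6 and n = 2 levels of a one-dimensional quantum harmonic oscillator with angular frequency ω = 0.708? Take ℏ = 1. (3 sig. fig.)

E_n = ℏω(n + ½), so ΔE = (6 − 2) ℏω = 4 × 0.708 = 2.832.

ΔE = 2.83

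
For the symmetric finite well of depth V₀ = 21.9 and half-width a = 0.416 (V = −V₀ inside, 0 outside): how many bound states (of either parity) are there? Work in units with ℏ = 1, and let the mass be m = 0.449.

The dimensionless depth is z₀ = a√(2mV₀)/ℏ = 0.416 × √(19.67) = 1.845.
A new bound state (alternating even/odd) appears each time z₀ passes a multiple of π/2, so N = ⌊2z₀/π⌋ + 1 = ⌊1.174⌋ + 1 = 2.

N = 2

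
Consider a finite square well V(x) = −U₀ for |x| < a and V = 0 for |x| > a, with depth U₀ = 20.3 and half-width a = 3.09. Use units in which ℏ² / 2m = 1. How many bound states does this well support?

The dimensionless depth is z₀ = a√(2mU₀)/ℏ = 3.09 × √(20.30) = 13.92.
The even/odd transcendental equations gain one root per π/2 in z₀, giving N = 1 + ⌊2z₀/π⌋ = 1 + ⌊8.863⌋ = 9.

N = 9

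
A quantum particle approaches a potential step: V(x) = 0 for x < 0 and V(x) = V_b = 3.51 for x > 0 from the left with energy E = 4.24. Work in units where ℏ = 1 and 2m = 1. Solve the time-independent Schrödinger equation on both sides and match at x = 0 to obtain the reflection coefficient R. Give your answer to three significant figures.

On each side the TISE gives plane waves with k = √(2m(E − V))/ℏ: k₁ = √(2·½·4.24) = 2.059, k₂ = √(2·½·0.73) = 0.8544.
Matching ψ and ψ′ at x = 0 gives r = (k₁ − k₂)/(k₁ + k₂), so R = r² = 0.1710 and T = 1 − R = 0.8290.

R = 0.171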